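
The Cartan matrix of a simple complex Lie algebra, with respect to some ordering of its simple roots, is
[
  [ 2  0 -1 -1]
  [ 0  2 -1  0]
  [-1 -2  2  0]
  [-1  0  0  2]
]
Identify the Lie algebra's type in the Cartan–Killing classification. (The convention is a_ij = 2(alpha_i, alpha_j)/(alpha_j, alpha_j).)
B_4

The matrix has rank 4 with 2's on the diagonal. Reading the off-diagonal entries as Dynkin edges (a single edge where a_ij = a_ji = -1; a double or triple edge where a_ij * a_ji = 2 or 3), the diagram is a chain of 4 nodes with a double edge at one end; the terminal node there is the unique short simple root (B_4). One simple-root ordering that puts it in standard form is (alpha_4, alpha_1, alpha_3, alpha_2). So the algebra is type B_4, i.e. so(9).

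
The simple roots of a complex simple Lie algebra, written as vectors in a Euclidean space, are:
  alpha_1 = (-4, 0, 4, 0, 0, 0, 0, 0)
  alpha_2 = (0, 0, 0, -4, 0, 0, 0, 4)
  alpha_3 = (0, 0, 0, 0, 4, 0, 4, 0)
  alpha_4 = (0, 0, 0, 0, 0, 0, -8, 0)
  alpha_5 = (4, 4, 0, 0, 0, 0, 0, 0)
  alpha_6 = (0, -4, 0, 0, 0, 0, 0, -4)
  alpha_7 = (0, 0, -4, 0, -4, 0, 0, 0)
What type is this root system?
Compute the Cartan integers a_ij = 2(alpha_i, alpha_j)/(alpha_j, alpha_j); the resulting 7x7 Cartan matrix is
[[2, 0, 0, 0, -1, 0, -1], [0, 2, 0, 0, 0, -1, 0], [0, 0, 2, -1, 0, 0, -1], [0, 0, -2, 2, 0, 0, 0], [-1, 0, 0, 0, 2, -1, 0], [0, -1, 0, 0, -1, 2, 0], [-1, 0, -1, 0, 0, 0, 2]].
The roots have two lengths (squared-length ratio 2:1); the short ones are alpha_{1,2,3,5,6,7}. The associated Dynkin diagram is a chain of 7 nodes with a double edge at one end; the terminal node there is the unique long simple root (C_7), so the type is C_7 (the algebra sp(14)).

C_7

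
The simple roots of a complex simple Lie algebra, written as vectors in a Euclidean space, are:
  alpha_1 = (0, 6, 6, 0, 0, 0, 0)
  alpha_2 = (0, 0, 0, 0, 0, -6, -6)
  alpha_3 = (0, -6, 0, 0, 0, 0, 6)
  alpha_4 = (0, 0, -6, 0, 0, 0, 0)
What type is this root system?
Compute the Cartan integers a_ij = 2(alpha_i, alpha_j)/(alpha_j, alpha_j); the resulting 4x4 Cartan matrix is
[[2, 0, -1, -2], [0, 2, -1, 0], [-1, -1, 2, 0], [-1, 0, 0, 2]].
The roots have two lengths (squared-length ratio 2:1); the short ones are alpha_{4}. The associated Dynkin diagram is a chain of 4 nodes with a double edge at one end; the terminal node there is the unique short simple root (B_4), so the type is B_4 (the algebra so(9)).

type B_4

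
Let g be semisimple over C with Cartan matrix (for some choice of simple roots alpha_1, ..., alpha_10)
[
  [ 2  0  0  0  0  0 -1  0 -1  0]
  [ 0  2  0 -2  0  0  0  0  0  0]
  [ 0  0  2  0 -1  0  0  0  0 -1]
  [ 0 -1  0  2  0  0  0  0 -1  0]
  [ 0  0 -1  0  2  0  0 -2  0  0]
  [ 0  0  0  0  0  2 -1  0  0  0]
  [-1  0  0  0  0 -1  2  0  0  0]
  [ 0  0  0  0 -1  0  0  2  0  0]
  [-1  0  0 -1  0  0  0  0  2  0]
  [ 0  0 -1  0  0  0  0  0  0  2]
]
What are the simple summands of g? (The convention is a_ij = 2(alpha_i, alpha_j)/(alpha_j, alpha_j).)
B4 ⊕ C6

The diagram associated to this matrix has two connected components: the simple roots {alpha_3, alpha_5, alpha_8, alpha_10} form a chain of 4 nodes with a double edge at one end; the terminal node there is the unique short simple root (B_4), and {alpha_1, alpha_2, alpha_4, alpha_6, alpha_7, alpha_9} form a chain of 6 nodes with a double edge at one end; the terminal node there is the unique long simple root (C_6). A semisimple Lie algebra decomposes uniquely as the direct sum of simple ideals, one per connected component of its Dynkin diagram, so g ≅ B_4 ⊕ C_6 (dimension 36 + 78 = 114).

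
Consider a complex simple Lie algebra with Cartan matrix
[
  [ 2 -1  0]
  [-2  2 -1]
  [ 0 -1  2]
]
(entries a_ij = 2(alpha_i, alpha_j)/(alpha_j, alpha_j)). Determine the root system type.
type B_3

The matrix has rank 3 with 2's on the diagonal. Reading the off-diagonal entries as Dynkin edges (a single edge where a_ij = a_ji = -1; a double or triple edge where a_ij * a_ji = 2 or 3), the diagram is a chain of 3 nodes with a double edge at one end; the terminal node there is the unique short simple root (B_3). One simple-root ordering that puts it in standard form is (alpha_3, alpha_2, alpha_1). So the algebra is type B_3, i.e. so(7).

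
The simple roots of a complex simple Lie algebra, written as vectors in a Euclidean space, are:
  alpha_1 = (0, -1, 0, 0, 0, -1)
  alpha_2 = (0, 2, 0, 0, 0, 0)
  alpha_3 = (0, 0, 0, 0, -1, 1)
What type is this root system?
type C_3

Compute the Cartan integers a_ij = 2(alpha_i, alpha_j)/(alpha_j, alpha_j); the resulting 3x3 Cartan matrix is
[[2, -1, -1], [-2, 2, 0], [-1, 0, 2]].
The roots have two lengths (squared-length ratio 2:1); the short ones are alpha_{1,3}. The associated Dynkin diagram is a chain of 3 nodes with a double edge at one end; the terminal node there is the unique long simple root (C_3), so the type is C_3 (the algebra sp(6)).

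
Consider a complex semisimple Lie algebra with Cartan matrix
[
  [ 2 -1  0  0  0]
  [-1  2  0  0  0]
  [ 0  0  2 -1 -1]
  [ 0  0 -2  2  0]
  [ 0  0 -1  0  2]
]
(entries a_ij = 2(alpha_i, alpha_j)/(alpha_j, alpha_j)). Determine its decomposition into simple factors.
The diagram associated to this matrix has two connected components: the simple roots {alpha_1, alpha_2} form a chain of 2 nodes with single edges (A_2), and {alpha_3, alpha_4, alpha_5} form a chain of 3 nodes with a double edge at one end; the terminal node there is the unique long simple root (C_3). A semisimple Lie algebra decomposes uniquely as the direct sum of simple ideals, one per connected component of its Dynkin diagram, so g ≅ A_2 ⊕ C_3 (dimension 8 + 21 = 29).

type A_2 + type C_3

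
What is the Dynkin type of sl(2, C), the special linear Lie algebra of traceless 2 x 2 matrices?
This is sl(2), which has dimension 2^2 - 1 = 3 and rank 2 - 1 = 1 (a Cartan subalgebra is the diagonal traceless matrices). In the classification of classical Lie algebras, the special linear algebra sl(n+1) has type A_n; here n = 1, so the Dynkin diagram is a chain of 1 nodes with single edges (A_1). Hence the type is A_1.

type A_1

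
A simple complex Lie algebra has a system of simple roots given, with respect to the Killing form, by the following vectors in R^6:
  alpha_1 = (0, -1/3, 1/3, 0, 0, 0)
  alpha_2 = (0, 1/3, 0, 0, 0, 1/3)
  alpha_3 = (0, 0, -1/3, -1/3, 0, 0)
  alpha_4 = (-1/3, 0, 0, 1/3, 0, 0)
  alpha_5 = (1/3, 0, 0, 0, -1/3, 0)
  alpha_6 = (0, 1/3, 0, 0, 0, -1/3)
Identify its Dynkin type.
Compute the Cartan integers a_ij = 2(alpha_i, alpha_j)/(alpha_j, alpha_j); the resulting 6x6 Cartan matrix is
[[2, -1, -1, 0, 0, -1], [-1, 2, 0, 0, 0, 0], [-1, 0, 2, -1, 0, 0], [0, 0, -1, 2, -1, 0], [0, 0, 0, -1, 2, 0], [-1, 0, 0, 0, 0, 2]].
All simple roots have the same length, so the diagram is simply laced. The associated Dynkin diagram is a chain of 4 nodes with a fork of two nodes at one end (D_6), so the type is D_6 (the algebra so(12)).

D_6 (so(12))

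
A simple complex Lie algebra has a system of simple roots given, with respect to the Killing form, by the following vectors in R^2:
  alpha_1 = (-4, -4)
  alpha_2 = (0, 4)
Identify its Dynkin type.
B2

Compute the Cartan integers a_ij = 2(alpha_i, alpha_j)/(alpha_j, alpha_j); the resulting 2x2 Cartan matrix is
[[2, -2], [-1, 2]].
The roots have two lengths (squared-length ratio 2:1); the short ones are alpha_{2}. The associated Dynkin diagram is a chain of 2 nodes with a double edge at one end; the terminal node there is the unique short simple root (B_2), so the type is B_2 (the algebra so(5)).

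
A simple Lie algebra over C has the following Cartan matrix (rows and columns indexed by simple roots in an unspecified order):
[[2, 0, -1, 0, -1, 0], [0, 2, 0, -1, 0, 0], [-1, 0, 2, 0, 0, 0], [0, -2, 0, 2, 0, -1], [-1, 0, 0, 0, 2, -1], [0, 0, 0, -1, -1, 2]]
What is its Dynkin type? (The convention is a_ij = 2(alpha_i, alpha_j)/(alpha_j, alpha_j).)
B_6 (so(13))

The matrix has rank 6 with 2's on the diagonal. Reading the off-diagonal entries as Dynkin edges (a single edge where a_ij = a_ji = -1; a double or triple edge where a_ij * a_ji = 2 or 3), the diagram is a chain of 6 nodes with a double edge at one end; the terminal node there is the unique short simple root (B_6). One simple-root ordering that puts it in standard form is (alpha_3, alpha_1, alpha_5, alpha_6, alpha_4, alpha_2). So the algebra is type B_6, i.e. so(13).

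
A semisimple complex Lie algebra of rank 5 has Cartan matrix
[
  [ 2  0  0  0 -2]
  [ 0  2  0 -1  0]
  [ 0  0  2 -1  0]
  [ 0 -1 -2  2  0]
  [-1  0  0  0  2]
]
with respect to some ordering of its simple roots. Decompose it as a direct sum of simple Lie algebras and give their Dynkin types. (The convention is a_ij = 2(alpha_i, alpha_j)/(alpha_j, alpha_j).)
The diagram associated to this matrix has two connected components: the simple roots {alpha_1, alpha_5} form a chain of 2 nodes with a double edge at one end; the terminal node there is the unique short simple root (B_2), and {alpha_2, alpha_3, alpha_4} form a chain of 3 nodes with a double edge at one end; the terminal node there is the unique short simple root (B_3). A semisimple Lie algebra decomposes uniquely as the direct sum of simple ideals, one per connected component of its Dynkin diagram, so g ≅ B_2 ⊕ B_3 (dimension 10 + 21 = 31).

B_2 (so(5)) + B_3 (so(7))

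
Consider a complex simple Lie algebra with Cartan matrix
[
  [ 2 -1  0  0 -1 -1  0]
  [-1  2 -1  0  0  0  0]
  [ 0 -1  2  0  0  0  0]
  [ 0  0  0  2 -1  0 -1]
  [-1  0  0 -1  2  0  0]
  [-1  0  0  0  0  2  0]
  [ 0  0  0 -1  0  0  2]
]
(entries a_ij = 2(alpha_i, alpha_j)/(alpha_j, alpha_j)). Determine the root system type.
The matrix has rank 7 with 2's on the diagonal. Reading the off-diagonal entries as Dynkin edges (a single edge where a_ij = a_ji = -1; a double or triple edge where a_ij * a_ji = 2 or 3), the diagram is a chain of 6 nodes with one extra node attached to the third node from one end (E_7). One simple-root ordering that puts it in standard form is (alpha_3, alpha_6, alpha_2, alpha_1, alpha_5, alpha_4, alpha_7). So the algebra is type E_7.

E_7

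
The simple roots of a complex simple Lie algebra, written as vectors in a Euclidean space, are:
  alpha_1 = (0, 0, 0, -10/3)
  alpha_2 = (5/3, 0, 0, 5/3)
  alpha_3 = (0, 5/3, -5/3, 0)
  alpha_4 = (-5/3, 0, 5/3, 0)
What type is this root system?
Compute the Cartan integers a_ij = 2(alpha_i, alpha_j)/(alpha_j, alpha_j); the resulting 4x4 Cartan matrix is
[[2, -2, 0, 0], [-1, 2, 0, -1], [0, 0, 2, -1], [0, -1, -1, 2]].
The roots have two lengths (squared-length ratio 2:1); the short ones are alpha_{2,3,4}. The associated Dynkin diagram is a chain of 4 nodes with a double edge at one end; the terminal node there is the unique long simple root (C_4), so the type is C_4 (the algebra sp(8)).

C_4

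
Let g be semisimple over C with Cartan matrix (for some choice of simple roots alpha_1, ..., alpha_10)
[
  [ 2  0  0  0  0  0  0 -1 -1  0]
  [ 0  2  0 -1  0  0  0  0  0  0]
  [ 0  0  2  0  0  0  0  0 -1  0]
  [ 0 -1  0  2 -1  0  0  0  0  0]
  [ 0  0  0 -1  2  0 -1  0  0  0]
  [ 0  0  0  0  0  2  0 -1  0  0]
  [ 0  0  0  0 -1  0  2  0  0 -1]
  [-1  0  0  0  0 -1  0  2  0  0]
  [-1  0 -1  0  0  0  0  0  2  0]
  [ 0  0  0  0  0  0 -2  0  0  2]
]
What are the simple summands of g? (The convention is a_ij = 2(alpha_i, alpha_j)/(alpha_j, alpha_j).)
type A_5 + type C_5

The diagram associated to this matrix has two connected components: the simple roots {alpha_1, alpha_3, alpha_6, alpha_8, alpha_9} form a chain of 5 nodes with single edges (A_5), and {alpha_2, alpha_4, alpha_5, alpha_7, alpha_10} form a chain of 5 nodes with a double edge at one end; the terminal node there is the unique long simple root (C_5). A semisimple Lie algebra decomposes uniquely as the direct sum of simple ideals, one per connected component of its Dynkin diagram, so g ≅ A_5 ⊕ C_5 (dimension 35 + 55 = 90).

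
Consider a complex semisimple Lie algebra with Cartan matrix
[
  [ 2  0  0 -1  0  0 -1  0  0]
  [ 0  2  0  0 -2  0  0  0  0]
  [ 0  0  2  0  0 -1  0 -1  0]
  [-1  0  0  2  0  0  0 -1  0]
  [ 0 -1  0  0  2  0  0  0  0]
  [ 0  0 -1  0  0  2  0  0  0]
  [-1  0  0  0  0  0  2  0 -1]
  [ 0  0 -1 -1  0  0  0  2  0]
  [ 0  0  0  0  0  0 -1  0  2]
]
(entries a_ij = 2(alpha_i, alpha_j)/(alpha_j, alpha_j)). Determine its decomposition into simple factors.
A_7 (sl(8)) + B_2 (so(5))

The diagram associated to this matrix has two connected components: the simple roots {alpha_1, alpha_3, alpha_4, alpha_6, alpha_7, alpha_8, alpha_9} form a chain of 7 nodes with single edges (A_7), and {alpha_2, alpha_5} form a chain of 2 nodes with a double edge at one end; the terminal node there is the unique short simple root (B_2). A semisimple Lie algebra decomposes uniquely as the direct sum of simple ideals, one per connected component of its Dynkin diagram, so g ≅ A_7 ⊕ B_2 (dimension 63 + 10 = 73).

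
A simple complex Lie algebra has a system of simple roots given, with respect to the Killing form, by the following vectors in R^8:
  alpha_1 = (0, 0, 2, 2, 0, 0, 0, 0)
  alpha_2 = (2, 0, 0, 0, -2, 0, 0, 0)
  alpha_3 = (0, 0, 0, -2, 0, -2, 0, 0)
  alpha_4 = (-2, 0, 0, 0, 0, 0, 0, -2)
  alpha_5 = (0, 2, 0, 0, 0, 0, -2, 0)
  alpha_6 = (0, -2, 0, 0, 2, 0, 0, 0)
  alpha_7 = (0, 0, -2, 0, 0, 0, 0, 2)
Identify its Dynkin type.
A7

Compute the Cartan integers a_ij = 2(alpha_i, alpha_j)/(alpha_j, alpha_j); the resulting 7x7 Cartan matrix is
[[2, 0, -1, 0, 0, 0, -1], [0, 2, 0, -1, 0, -1, 0], [-1, 0, 2, 0, 0, 0, 0], [0, -1, 0, 2, 0, 0, -1], [0, 0, 0, 0, 2, -1, 0], [0, -1, 0, 0, -1, 2, 0], [-1, 0, 0, -1, 0, 0, 2]].
All simple roots have the same length, so the diagram is simply laced. The associated Dynkin diagram is a chain of 7 nodes with single edges (A_7), so the type is A_7 (the algebra sl(8)).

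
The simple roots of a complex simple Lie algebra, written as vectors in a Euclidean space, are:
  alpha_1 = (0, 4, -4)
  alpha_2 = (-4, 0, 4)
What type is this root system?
Compute the Cartan integers a_ij = 2(alpha_i, alpha_j)/(alpha_j, alpha_j); the resulting 2x2 Cartan matrix is
[[2, -1], [-1, 2]].
All simple roots have the same length, so the diagram is simply laced. The associated Dynkin diagram is a chain of 2 nodes with single edges (A_2), so the type is A_2 (the algebra sl(3)).

type A_2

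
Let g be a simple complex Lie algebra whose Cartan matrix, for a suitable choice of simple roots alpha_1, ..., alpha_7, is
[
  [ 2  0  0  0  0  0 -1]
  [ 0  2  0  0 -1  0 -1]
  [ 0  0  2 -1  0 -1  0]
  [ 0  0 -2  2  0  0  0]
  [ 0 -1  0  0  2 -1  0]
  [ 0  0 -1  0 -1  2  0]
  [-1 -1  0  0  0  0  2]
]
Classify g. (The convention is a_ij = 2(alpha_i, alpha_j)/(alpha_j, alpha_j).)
C7

The matrix has rank 7 with 2's on the diagonal. Reading the off-diagonal entries as Dynkin edges (a single edge where a_ij = a_ji = -1; a double or triple edge where a_ij * a_ji = 2 or 3), the diagram is a chain of 7 nodes with a double edge at one end; the terminal node there is the unique long simple root (C_7). One simple-root ordering that puts it in standard form is (alpha_1, alpha_7, alpha_2, alpha_5, alpha_6, alpha_3, alpha_4). So the algebra is type C_7, i.e. sp(14).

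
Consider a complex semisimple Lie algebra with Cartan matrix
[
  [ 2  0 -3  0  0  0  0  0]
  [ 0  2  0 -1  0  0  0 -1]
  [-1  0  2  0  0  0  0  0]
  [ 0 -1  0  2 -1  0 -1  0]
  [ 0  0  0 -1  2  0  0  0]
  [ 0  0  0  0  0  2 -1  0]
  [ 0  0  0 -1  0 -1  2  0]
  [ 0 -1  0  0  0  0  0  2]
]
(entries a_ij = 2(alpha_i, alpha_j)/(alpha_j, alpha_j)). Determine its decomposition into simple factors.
E_6 ⊕ G_2

The diagram associated to this matrix has two connected components: the simple roots {alpha_2, alpha_4, alpha_5, alpha_6, alpha_7, alpha_8} form a chain of 5 nodes with one extra node attached to the third node from one end (E_6), and {alpha_1, alpha_3} form two nodes joined by a triple edge (G_2). A semisimple Lie algebra decomposes uniquely as the direct sum of simple ideals, one per connected component of its Dynkin diagram, so g ≅ E_6 ⊕ G_2 (dimension 78 + 14 = 92).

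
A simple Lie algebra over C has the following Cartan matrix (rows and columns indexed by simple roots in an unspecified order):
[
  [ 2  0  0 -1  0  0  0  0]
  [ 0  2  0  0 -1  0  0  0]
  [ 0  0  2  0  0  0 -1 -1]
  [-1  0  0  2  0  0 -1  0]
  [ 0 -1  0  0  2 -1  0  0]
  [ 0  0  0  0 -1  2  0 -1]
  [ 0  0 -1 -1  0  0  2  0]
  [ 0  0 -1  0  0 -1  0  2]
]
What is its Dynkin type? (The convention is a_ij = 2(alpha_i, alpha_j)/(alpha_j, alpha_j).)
The matrix has rank 8 with 2's on the diagonal. Reading the off-diagonal entries as Dynkin edges (a single edge where a_ij = a_ji = -1; a double or triple edge where a_ij * a_ji = 2 or 3), the diagram is a chain of 8 nodes with single edges (A_8). One simple-root ordering that puts it in standard form is (alpha_2, alpha_5, alpha_6, alpha_8, alpha_3, alpha_7, alpha_4, alpha_1). So the algebra is type A_8, i.e. sl(9).

A_8 (sl(9))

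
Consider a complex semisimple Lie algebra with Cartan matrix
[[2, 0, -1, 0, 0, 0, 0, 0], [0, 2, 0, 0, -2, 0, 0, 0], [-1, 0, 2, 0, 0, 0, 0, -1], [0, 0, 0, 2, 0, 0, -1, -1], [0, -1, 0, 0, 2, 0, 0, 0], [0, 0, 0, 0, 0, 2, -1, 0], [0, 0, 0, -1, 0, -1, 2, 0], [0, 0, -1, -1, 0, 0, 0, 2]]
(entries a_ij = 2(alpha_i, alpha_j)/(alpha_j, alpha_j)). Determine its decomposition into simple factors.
A6 ⊕ B2

The diagram associated to this matrix has two connected components: the simple roots {alpha_1, alpha_3, alpha_4, alpha_6, alpha_7, alpha_8} form a chain of 6 nodes with single edges (A_6), and {alpha_2, alpha_5} form a chain of 2 nodes with a double edge at one end; the terminal node there is the unique short simple root (B_2). A semisimple Lie algebra decomposes uniquely as the direct sum of simple ideals, one per connected component of its Dynkin diagram, so g ≅ A_6 ⊕ B_2 (dimension 48 + 10 = 58).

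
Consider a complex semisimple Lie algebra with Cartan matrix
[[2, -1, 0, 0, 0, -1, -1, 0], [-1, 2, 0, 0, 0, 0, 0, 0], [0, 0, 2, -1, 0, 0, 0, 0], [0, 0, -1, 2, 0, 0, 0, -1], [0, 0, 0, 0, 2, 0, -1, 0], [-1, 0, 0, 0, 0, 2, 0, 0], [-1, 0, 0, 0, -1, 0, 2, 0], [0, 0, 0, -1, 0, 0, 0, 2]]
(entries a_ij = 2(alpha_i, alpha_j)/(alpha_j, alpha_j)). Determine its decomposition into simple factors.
The diagram associated to this matrix has two connected components: the simple roots {alpha_3, alpha_4, alpha_8} form a chain of 3 nodes with single edges (A_3), and {alpha_1, alpha_2, alpha_5, alpha_6, alpha_7} form a chain of 3 nodes with a fork of two nodes at one end (D_5). A semisimple Lie algebra decomposes uniquely as the direct sum of simple ideals, one per connected component of its Dynkin diagram, so g ≅ A_3 ⊕ D_5 (dimension 15 + 45 = 60).

type A_3 ⊕ type D_5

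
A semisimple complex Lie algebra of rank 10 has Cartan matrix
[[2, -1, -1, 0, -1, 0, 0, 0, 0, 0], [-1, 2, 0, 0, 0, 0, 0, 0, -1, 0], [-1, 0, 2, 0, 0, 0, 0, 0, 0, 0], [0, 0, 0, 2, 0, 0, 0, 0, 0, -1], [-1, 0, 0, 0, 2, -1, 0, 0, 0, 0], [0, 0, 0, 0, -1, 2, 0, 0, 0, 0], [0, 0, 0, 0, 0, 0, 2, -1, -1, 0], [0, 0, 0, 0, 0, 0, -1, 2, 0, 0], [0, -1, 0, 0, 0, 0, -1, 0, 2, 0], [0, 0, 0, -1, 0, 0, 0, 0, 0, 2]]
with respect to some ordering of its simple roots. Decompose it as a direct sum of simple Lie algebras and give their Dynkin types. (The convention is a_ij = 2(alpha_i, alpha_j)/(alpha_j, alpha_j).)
type A_2 + type E_8

The diagram associated to this matrix has two connected components: the simple roots {alpha_4, alpha_10} form a chain of 2 nodes with single edges (A_2), and {alpha_1, alpha_2, alpha_3, alpha_5, alpha_6, alpha_7, alpha_8, alpha_9} form a chain of 7 nodes with one extra node attached to the third node from one end (E_8). A semisimple Lie algebra decomposes uniquely as the direct sum of simple ideals, one per connected component of its Dynkin diagram, so g ≅ A_2 ⊕ E_8 (dimension 8 + 248 = 256).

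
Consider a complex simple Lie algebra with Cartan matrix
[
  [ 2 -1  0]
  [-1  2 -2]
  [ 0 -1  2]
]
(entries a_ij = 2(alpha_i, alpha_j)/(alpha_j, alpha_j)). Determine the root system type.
B3

The matrix has rank 3 with 2's on the diagonal. Reading the off-diagonal entries as Dynkin edges (a single edge where a_ij = a_ji = -1; a double or triple edge where a_ij * a_ji = 2 or 3), the diagram is a chain of 3 nodes with a double edge at one end; the terminal node there is the unique short simple root (B_3). One simple-root ordering that puts it in standard form is (alpha_1, alpha_2, alpha_3). So the algebra is type B_3, i.e. so(7).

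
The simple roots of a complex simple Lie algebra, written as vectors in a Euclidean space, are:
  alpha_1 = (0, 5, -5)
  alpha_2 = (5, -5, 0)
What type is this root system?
Compute the Cartan integers a_ij = 2(alpha_i, alpha_j)/(alpha_j, alpha_j); the resulting 2x2 Cartan matrix is
[[2, -1], [-1, 2]].
All simple roots have the same length, so the diagram is simply laced. The associated Dynkin diagram is a chain of 2 nodes with single edges (A_2), so the type is A_2 (the algebra sl(3)).

A_2 (sl(3))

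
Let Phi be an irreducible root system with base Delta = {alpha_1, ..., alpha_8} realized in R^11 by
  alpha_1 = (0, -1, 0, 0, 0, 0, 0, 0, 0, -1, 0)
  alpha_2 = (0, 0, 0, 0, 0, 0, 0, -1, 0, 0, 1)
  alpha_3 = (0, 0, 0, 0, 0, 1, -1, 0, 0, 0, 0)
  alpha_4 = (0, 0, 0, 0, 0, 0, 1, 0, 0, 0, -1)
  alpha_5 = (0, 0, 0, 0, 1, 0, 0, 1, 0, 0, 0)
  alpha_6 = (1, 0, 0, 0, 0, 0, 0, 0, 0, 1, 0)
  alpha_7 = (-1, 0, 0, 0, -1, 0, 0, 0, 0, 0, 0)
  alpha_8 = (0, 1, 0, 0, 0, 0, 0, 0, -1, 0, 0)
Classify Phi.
Compute the Cartan integers a_ij = 2(alpha_i, alpha_j)/(alpha_j, alpha_j); the resulting 8x8 Cartan matrix is
[[2, 0, 0, 0, 0, -1, 0, -1], [0, 2, 0, -1, -1, 0, 0, 0], [0, 0, 2, -1, 0, 0, 0, 0], [0, -1, -1, 2, 0, 0, 0, 0], [0, -1, 0, 0, 2, 0, -1, 0], [-1, 0, 0, 0, 0, 2, -1, 0], [0, 0, 0, 0, -1, -1, 2, 0], [-1, 0, 0, 0, 0, 0, 0, 2]].
All simple roots have the same length, so the diagram is simply laced. The associated Dynkin diagram is a chain of 8 nodes with single edges (A_8), so the type is A_8 (the algebra sl(9)).

A_8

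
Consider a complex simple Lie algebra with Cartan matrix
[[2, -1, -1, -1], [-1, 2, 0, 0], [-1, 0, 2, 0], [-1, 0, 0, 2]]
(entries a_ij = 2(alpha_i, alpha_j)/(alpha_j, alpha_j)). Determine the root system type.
D_4

The matrix has rank 4 with 2's on the diagonal. Reading the off-diagonal entries as Dynkin edges (a single edge where a_ij = a_ji = -1; a double or triple edge where a_ij * a_ji = 2 or 3), the diagram is a chain of 2 nodes with a fork of two nodes at one end (D_4). One simple-root ordering that puts it in standard form is (alpha_4, alpha_1, alpha_3, alpha_2). So the algebra is type D_4, i.e. so(8).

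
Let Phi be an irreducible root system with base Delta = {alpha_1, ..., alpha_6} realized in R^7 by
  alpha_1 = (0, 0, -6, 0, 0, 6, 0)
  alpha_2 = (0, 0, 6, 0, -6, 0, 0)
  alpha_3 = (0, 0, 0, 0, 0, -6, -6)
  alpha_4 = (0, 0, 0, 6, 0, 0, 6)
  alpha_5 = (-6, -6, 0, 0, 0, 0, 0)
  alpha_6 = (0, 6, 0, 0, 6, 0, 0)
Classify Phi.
A_6 (sl(7))

Compute the Cartan integers a_ij = 2(alpha_i, alpha_j)/(alpha_j, alpha_j); the resulting 6x6 Cartan matrix is
[[2, -1, -1, 0, 0, 0], [-1, 2, 0, 0, 0, -1], [-1, 0, 2, -1, 0, 0], [0, 0, -1, 2, 0, 0], [0, 0, 0, 0, 2, -1], [0, -1, 0, 0, -1, 2]].
All simple roots have the same length, so the diagram is simply laced. The associated Dynkin diagram is a chain of 6 nodes with single edges (A_6), so the type is A_6 (the algebra sl(7)).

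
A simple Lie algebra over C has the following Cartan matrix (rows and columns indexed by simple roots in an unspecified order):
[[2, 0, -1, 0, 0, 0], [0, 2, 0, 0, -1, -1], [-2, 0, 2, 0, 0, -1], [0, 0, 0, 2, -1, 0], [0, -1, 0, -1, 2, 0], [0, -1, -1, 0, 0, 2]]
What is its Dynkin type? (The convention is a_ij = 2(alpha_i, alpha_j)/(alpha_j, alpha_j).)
B_6

The matrix has rank 6 with 2's on the diagonal. Reading the off-diagonal entries as Dynkin edges (a single edge where a_ij = a_ji = -1; a double or triple edge where a_ij * a_ji = 2 or 3), the diagram is a chain of 6 nodes with a double edge at one end; the terminal node there is the unique short simple root (B_6). One simple-root ordering that puts it in standard form is (alpha_4, alpha_5, alpha_2, alpha_6, alpha_3, alpha_1). So the algebra is type B_6, i.e. so(13).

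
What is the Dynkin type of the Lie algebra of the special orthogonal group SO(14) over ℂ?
D7

This is so(14) with 14 even, which has dimension 14(14-1)/2 = 91 and rank 14/2 = 7. In the classification of classical Lie algebras, the orthogonal algebra so(2n) in an even number of variables has type D_n; here n = 7, so the Dynkin diagram is a chain of 5 nodes with a fork of two nodes at one end (D_7). Hence the type is D_7.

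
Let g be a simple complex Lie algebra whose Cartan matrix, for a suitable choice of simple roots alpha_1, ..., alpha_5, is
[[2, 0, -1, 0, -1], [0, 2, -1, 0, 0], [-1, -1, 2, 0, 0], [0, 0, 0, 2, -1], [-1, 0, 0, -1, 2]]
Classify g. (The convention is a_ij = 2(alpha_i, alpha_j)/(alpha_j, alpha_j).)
The matrix has rank 5 with 2's on the diagonal. Reading the off-diagonal entries as Dynkin edges (a single edge where a_ij = a_ji = -1; a double or triple edge where a_ij * a_ji = 2 or 3), the diagram is a chain of 5 nodes with single edges (A_5). One simple-root ordering that puts it in standard form is (alpha_4, alpha_5, alpha_1, alpha_3, alpha_2). So the algebra is type A_5, i.e. sl(6).

type A_5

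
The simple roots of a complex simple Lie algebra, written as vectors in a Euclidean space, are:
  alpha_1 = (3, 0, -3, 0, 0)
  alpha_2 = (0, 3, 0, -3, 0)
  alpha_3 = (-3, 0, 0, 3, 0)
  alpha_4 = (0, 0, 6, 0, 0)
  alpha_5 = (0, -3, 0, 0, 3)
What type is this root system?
C_5

Compute the Cartan integers a_ij = 2(alpha_i, alpha_j)/(alpha_j, alpha_j); the resulting 5x5 Cartan matrix is
[[2, 0, -1, -1, 0], [0, 2, -1, 0, -1], [-1, -1, 2, 0, 0], [-2, 0, 0, 2, 0], [0, -1, 0, 0, 2]].
The roots have two lengths (squared-length ratio 2:1); the short ones are alpha_{1,2,3,5}. The associated Dynkin diagram is a chain of 5 nodes with a double edge at one end; the terminal node there is the unique long simple root (C_5), so the type is C_5 (the algebra sp(10)).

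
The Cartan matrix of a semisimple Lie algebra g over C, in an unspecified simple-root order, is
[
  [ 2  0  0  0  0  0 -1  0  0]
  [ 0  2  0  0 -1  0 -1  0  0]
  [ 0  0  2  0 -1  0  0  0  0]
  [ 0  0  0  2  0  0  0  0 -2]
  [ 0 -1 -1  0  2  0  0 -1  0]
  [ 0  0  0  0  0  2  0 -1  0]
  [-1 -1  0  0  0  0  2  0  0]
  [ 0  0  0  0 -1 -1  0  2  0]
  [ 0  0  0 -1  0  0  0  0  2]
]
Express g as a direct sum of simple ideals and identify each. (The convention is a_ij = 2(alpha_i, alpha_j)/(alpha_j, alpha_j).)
The diagram associated to this matrix has two connected components: the simple roots {alpha_4, alpha_9} form a chain of 2 nodes with a double edge at one end; the terminal node there is the unique short simple root (B_2), and {alpha_1, alpha_2, alpha_3, alpha_5, alpha_6, alpha_7, alpha_8} form a chain of 6 nodes with one extra node attached to the third node from one end (E_7). A semisimple Lie algebra decomposes uniquely as the direct sum of simple ideals, one per connected component of its Dynkin diagram, so g ≅ B_2 ⊕ E_7 (dimension 10 + 133 = 143).

B2 + E7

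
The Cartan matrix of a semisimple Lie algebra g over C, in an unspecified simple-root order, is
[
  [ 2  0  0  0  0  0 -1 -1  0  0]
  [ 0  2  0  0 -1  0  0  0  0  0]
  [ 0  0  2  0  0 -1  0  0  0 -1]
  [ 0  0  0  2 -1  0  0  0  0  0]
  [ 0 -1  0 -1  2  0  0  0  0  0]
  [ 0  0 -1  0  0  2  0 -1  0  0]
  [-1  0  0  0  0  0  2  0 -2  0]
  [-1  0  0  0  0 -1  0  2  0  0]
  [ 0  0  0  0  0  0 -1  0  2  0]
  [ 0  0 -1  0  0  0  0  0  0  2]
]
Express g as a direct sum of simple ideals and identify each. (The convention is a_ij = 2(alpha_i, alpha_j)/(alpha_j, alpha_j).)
The diagram associated to this matrix has two connected components: the simple roots {alpha_2, alpha_4, alpha_5} form a chain of 3 nodes with single edges (A_3), and {alpha_1, alpha_3, alpha_6, alpha_7, alpha_8, alpha_9, alpha_10} form a chain of 7 nodes with a double edge at one end; the terminal node there is the unique short simple root (B_7). A semisimple Lie algebra decomposes uniquely as the direct sum of simple ideals, one per connected component of its Dynkin diagram, so g ≅ A_3 ⊕ B_7 (dimension 15 + 105 = 120).

A_3 + B_7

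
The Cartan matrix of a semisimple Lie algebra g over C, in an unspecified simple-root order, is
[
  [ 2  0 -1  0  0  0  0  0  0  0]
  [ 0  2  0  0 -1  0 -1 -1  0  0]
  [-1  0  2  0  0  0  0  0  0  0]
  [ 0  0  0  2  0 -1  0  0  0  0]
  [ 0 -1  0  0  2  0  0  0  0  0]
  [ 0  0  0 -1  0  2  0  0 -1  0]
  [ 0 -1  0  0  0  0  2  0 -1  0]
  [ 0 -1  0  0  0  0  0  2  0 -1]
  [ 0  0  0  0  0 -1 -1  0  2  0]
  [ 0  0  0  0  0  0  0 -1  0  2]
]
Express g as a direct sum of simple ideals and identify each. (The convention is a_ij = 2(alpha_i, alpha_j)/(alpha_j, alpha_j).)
type A_2 + type E_8

The diagram associated to this matrix has two connected components: the simple roots {alpha_1, alpha_3} form a chain of 2 nodes with single edges (A_2), and {alpha_2, alpha_4, alpha_5, alpha_6, alpha_7, alpha_8, alpha_9, alpha_10} form a chain of 7 nodes with one extra node attached to the third node from one end (E_8). A semisimple Lie algebra decomposes uniquely as the direct sum of simple ideals, one per connected component of its Dynkin diagram, so g ≅ A_2 ⊕ E_8 (dimension 8 + 248 = 256).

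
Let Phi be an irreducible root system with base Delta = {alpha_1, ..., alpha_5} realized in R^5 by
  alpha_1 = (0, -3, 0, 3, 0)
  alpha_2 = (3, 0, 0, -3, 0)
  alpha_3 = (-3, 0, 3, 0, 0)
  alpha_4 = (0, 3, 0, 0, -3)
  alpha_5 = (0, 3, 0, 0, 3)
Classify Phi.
Compute the Cartan integers a_ij = 2(alpha_i, alpha_j)/(alpha_j, alpha_j); the resulting 5x5 Cartan matrix is
[[2, -1, 0, -1, -1], [-1, 2, -1, 0, 0], [0, -1, 2, 0, 0], [-1, 0, 0, 2, 0], [-1, 0, 0, 0, 2]].
All simple roots have the same length, so the diagram is simply laced. The associated Dynkin diagram is a chain of 3 nodes with a fork of two nodes at one end (D_5), so the type is D_5 (the algebra so(10)).

D5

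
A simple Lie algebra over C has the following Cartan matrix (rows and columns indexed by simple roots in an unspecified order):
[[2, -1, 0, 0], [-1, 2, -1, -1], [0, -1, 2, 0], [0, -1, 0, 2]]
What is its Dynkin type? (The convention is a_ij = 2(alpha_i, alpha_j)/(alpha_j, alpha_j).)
D4

The matrix has rank 4 with 2's on the diagonal. Reading the off-diagonal entries as Dynkin edges (a single edge where a_ij = a_ji = -1; a double or triple edge where a_ij * a_ji = 2 or 3), the diagram is a chain of 2 nodes with a fork of two nodes at one end (D_4). One simple-root ordering that puts it in standard form is (alpha_1, alpha_2, alpha_3, alpha_4). So the algebra is type D_4, i.e. so(8).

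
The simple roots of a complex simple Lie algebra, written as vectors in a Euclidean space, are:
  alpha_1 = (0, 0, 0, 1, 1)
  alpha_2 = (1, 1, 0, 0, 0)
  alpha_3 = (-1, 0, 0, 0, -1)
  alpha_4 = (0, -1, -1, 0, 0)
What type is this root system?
A4

Compute the Cartan integers a_ij = 2(alpha_i, alpha_j)/(alpha_j, alpha_j); the resulting 4x4 Cartan matrix is
[[2, 0, -1, 0], [0, 2, -1, -1], [-1, -1, 2, 0], [0, -1, 0, 2]].
All simple roots have the same length, so the diagram is simply laced. The associated Dynkin diagram is a chain of 4 nodes with single edges (A_4), so the type is A_4 (the algebra sl(5)).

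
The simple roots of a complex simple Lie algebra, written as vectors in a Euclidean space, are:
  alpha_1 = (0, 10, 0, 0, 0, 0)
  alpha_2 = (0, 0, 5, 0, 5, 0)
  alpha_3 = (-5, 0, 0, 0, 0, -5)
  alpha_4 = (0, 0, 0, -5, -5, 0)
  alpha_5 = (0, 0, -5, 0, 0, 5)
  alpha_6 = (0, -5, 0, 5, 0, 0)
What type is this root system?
Compute the Cartan integers a_ij = 2(alpha_i, alpha_j)/(alpha_j, alpha_j); the resulting 6x6 Cartan matrix is
[[2, 0, 0, 0, 0, -2], [0, 2, 0, -1, -1, 0], [0, 0, 2, 0, -1, 0], [0, -1, 0, 2, 0, -1], [0, -1, -1, 0, 2, 0], [-1, 0, 0, -1, 0, 2]].
The roots have two lengths (squared-length ratio 2:1); the short ones are alpha_{2,3,4,5,6}. The associated Dynkin diagram is a chain of 6 nodes with a double edge at one end; the terminal node there is the unique long simple root (C_6), so the type is C_6 (the algebra sp(12)).

C_6 (sp(12))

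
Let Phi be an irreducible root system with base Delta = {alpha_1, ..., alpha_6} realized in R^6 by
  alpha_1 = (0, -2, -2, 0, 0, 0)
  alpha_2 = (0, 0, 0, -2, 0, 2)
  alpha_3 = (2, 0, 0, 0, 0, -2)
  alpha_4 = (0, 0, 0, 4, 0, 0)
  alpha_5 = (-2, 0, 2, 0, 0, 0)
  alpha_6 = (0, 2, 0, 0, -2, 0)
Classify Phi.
Compute the Cartan integers a_ij = 2(alpha_i, alpha_j)/(alpha_j, alpha_j); the resulting 6x6 Cartan matrix is
[[2, 0, 0, 0, -1, -1], [0, 2, -1, -1, 0, 0], [0, -1, 2, 0, -1, 0], [0, -2, 0, 2, 0, 0], [-1, 0, -1, 0, 2, 0], [-1, 0, 0, 0, 0, 2]].
The roots have two lengths (squared-length ratio 2:1); the short ones are alpha_{1,2,3,5,6}. The associated Dynkin diagram is a chain of 6 nodes with a double edge at one end; the terminal node there is the unique long simple root (C_6), so the type is C_6 (the algebra sp(12)).

type C_6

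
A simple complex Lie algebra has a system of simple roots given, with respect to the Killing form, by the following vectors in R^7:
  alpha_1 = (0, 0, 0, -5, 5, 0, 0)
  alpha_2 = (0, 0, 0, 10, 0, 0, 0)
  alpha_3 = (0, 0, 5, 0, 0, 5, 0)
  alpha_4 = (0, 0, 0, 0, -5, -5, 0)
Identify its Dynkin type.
Compute the Cartan integers a_ij = 2(alpha_i, alpha_j)/(alpha_j, alpha_j); the resulting 4x4 Cartan matrix is
[[2, -1, 0, -1], [-2, 2, 0, 0], [0, 0, 2, -1], [-1, 0, -1, 2]].
The roots have two lengths (squared-length ratio 2:1); the short ones are alpha_{1,3,4}. The associated Dynkin diagram is a chain of 4 nodes with a double edge at one end; the terminal node there is the unique long simple root (C_4), so the type is C_4 (the algebra sp(8)).

type C_4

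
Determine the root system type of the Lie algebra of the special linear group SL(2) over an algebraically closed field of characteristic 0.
A_1 (sl(2))

This is sl(2), which has dimension 2^2 - 1 = 3 and rank 2 - 1 = 1 (a Cartan subalgebra is the diagonal traceless matrices). In the classification of classical Lie algebras, the special linear algebra sl(n+1) has type A_n; here n = 1, so the Dynkin diagram is a chain of 1 nodes with single edges (A_1). Hence the type is A_1.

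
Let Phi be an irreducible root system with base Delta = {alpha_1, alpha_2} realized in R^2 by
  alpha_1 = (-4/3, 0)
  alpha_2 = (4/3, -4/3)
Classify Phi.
type B_2

Compute the Cartan integers a_ij = 2(alpha_i, alpha_j)/(alpha_j, alpha_j); the resulting 2x2 Cartan matrix is
[[2, -1], [-2, 2]].
The roots have two lengths (squared-length ratio 2:1); the short ones are alpha_{1}. The associated Dynkin diagram is a chain of 2 nodes with a double edge at one end; the terminal node there is the unique short simple root (B_2), so the type is B_2 (the algebra so(5)).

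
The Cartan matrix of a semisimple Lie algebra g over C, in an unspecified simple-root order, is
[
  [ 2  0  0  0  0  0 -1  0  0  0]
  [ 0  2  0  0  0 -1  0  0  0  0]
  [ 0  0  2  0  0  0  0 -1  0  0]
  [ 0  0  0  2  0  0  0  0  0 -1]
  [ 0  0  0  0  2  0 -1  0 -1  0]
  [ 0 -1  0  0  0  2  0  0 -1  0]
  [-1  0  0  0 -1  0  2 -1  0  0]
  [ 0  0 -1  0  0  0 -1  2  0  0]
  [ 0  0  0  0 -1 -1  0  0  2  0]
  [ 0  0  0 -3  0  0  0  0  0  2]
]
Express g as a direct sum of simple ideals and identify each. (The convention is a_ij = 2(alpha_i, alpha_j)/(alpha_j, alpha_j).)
type E_8 + type G_2

The diagram associated to this matrix has two connected components: the simple roots {alpha_1, alpha_2, alpha_3, alpha_5, alpha_6, alpha_7, alpha_8, alpha_9} form a chain of 7 nodes with one extra node attached to the third node from one end (E_8), and {alpha_4, alpha_10} form two nodes joined by a triple edge (G_2). A semisimple Lie algebra decomposes uniquely as the direct sum of simple ideals, one per connected component of its Dynkin diagram, so g ≅ E_8 ⊕ G_2 (dimension 248 + 14 = 262).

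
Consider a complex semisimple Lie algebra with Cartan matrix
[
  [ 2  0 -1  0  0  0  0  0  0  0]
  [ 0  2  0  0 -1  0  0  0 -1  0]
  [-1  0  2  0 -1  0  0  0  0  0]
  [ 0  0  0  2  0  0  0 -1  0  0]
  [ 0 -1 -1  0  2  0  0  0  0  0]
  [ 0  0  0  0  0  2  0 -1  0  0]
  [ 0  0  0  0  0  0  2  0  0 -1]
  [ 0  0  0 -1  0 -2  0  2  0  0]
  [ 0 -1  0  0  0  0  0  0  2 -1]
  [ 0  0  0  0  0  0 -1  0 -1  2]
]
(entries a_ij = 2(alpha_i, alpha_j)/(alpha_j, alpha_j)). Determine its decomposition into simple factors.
The diagram associated to this matrix has two connected components: the simple roots {alpha_1, alpha_2, alpha_3, alpha_5, alpha_7, alpha_9, alpha_10} form a chain of 7 nodes with single edges (A_7), and {alpha_4, alpha_6, alpha_8} form a chain of 3 nodes with a double edge at one end; the terminal node there is the unique short simple root (B_3). A semisimple Lie algebra decomposes uniquely as the direct sum of simple ideals, one per connected component of its Dynkin diagram, so g ≅ A_7 ⊕ B_3 (dimension 63 + 21 = 84).

A_7 + B_3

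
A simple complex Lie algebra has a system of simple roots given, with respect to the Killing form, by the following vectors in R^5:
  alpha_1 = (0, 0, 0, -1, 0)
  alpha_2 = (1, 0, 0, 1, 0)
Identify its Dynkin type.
Compute the Cartan integers a_ij = 2(alpha_i, alpha_j)/(alpha_j, alpha_j); the resulting 2x2 Cartan matrix is
[[2, -1], [-2, 2]].
The roots have two lengths (squared-length ratio 2:1); the short ones are alpha_{1}. The associated Dynkin diagram is a chain of 2 nodes with a double edge at one end; the terminal node there is the unique short simple root (B_2), so the type is B_2 (the algebra so(5)).

B2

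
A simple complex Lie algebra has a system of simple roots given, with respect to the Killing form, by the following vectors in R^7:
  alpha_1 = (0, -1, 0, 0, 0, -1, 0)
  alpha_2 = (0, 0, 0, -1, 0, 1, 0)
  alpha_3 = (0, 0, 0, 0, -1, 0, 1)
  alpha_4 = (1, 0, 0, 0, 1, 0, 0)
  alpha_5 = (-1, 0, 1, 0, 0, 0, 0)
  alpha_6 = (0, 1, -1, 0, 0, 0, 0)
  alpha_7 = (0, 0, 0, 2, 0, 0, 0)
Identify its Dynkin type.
Compute the Cartan integers a_ij = 2(alpha_i, alpha_j)/(alpha_j, alpha_j); the resulting 7x7 Cartan matrix is
[[2, -1, 0, 0, 0, -1, 0], [-1, 2, 0, 0, 0, 0, -1], [0, 0, 2, -1, 0, 0, 0], [0, 0, -1, 2, -1, 0, 0], [0, 0, 0, -1, 2, -1, 0], [-1, 0, 0, 0, -1, 2, 0], [0, -2, 0, 0, 0, 0, 2]].
The roots have two lengths (squared-length ratio 2:1); the short ones are alpha_{1,2,3,4,5,6}. The associated Dynkin diagram is a chain of 7 nodes with a double edge at one end; the terminal node there is the unique long simple root (C_7), so the type is C_7 (the algebra sp(14)).

C7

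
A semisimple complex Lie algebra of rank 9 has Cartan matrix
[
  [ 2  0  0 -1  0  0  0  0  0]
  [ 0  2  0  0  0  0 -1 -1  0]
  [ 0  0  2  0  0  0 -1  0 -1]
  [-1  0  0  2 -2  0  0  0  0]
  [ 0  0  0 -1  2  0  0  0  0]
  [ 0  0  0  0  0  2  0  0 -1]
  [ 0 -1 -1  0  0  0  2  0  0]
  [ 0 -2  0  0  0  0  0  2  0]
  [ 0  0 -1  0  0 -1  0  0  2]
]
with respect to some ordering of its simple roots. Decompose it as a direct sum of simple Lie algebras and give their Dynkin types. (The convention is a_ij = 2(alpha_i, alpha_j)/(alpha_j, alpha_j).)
The diagram associated to this matrix has two connected components: the simple roots {alpha_1, alpha_4, alpha_5} form a chain of 3 nodes with a double edge at one end; the terminal node there is the unique short simple root (B_3), and {alpha_2, alpha_3, alpha_6, alpha_7, alpha_8, alpha_9} form a chain of 6 nodes with a double edge at one end; the terminal node there is the unique long simple root (C_6). A semisimple Lie algebra decomposes uniquely as the direct sum of simple ideals, one per connected component of its Dynkin diagram, so g ≅ B_3 ⊕ C_6 (dimension 21 + 78 = 99).

B_3 (so(7)) + C_6 (sp(12))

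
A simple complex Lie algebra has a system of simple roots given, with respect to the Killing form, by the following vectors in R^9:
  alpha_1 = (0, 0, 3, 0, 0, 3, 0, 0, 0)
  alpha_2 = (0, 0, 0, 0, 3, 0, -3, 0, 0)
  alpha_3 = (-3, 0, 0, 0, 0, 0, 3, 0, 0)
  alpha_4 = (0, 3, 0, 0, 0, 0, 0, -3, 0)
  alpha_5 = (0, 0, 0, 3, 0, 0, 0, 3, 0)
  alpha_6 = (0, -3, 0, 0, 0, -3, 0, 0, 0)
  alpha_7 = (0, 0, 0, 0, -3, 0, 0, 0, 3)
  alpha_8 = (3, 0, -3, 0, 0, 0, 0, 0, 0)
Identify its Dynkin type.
A8

Compute the Cartan integers a_ij = 2(alpha_i, alpha_j)/(alpha_j, alpha_j); the resulting 8x8 Cartan matrix is
[[2, 0, 0, 0, 0, -1, 0, -1], [0, 2, -1, 0, 0, 0, -1, 0], [0, -1, 2, 0, 0, 0, 0, -1], [0, 0, 0, 2, -1, -1, 0, 0], [0, 0, 0, -1, 2, 0, 0, 0], [-1, 0, 0, -1, 0, 2, 0, 0], [0, -1, 0, 0, 0, 0, 2, 0], [-1, 0, -1, 0, 0, 0, 0, 2]].
All simple roots have the same length, so the diagram is simply laced. The associated Dynkin diagram is a chain of 8 nodes with single edges (A_8), so the type is A_8 (the algebra sl(9)).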